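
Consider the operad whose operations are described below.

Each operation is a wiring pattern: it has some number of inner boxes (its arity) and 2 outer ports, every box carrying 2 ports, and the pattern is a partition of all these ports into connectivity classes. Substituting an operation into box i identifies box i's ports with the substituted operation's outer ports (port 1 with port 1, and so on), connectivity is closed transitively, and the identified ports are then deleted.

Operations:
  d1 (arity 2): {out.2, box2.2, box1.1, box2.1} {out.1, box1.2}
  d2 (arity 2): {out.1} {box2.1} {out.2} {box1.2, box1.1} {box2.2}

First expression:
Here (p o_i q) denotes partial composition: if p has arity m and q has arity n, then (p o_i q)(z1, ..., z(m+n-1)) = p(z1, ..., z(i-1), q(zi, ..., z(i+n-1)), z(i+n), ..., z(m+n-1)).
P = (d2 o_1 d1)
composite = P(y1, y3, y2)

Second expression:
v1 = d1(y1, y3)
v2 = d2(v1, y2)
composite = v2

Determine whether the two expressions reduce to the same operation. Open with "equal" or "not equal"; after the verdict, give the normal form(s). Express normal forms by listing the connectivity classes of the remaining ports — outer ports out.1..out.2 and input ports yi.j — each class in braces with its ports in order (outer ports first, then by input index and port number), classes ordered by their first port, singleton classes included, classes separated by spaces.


The first expression, normalized: {out.1} {out.2} {y1.1, y1.2, y3.1, y3.2} {y2.1} {y2.2}
The second expression, normalized: {out.1} {out.2} {y1.1, y1.2, y3.1, y3.2} {y2.1} {y2.2}
Identical normal forms: equal.

equal; the common form is {out.1} {out.2} {y1.1, y1.2, y3.1, y3.2} {y2.1} {y2.2}


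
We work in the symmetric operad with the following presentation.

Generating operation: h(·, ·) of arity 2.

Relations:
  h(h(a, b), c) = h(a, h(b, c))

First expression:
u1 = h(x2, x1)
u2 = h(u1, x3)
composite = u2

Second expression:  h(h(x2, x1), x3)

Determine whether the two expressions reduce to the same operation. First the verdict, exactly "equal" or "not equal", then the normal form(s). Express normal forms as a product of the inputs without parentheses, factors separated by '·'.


In normal form, the first expression is x2 · x1 · x3
In normal form, the second expression is x2 · x1 · x3
Same normal form: equal.

equal: each reduces to x2 · x1 · x3


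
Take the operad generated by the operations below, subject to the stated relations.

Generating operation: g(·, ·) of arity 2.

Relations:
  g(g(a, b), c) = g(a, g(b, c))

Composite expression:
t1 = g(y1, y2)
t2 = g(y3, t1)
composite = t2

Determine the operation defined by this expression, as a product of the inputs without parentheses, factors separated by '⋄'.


y3 ⋄ y1 ⋄ y2

All parenthesizations of g agree; list the y-inputs left to right.
g(y1, y2) collapses to y1 ⋄ y2
g(y3, g(y1, y2)) collapses to y3 ⋄ y1 ⋄ y2


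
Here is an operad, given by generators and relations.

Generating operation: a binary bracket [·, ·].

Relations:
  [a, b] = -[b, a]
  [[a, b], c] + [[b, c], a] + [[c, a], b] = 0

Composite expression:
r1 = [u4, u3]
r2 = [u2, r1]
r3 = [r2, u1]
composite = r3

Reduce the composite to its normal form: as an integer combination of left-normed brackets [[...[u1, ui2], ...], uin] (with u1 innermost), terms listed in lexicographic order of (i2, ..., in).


[[[u1, u2], u3], u4] - [[[u1, u2], u4], u3] - [[[u1, u3], u4], u2] + [[[u1, u4], u3], u2]

Antisymmetry and Jacobi reduce to u1-anchored left-normed brackets.
Composite bracket: [[u2, [u4, u3]], u1]
The bracket unfolds into 8 signed words via [a, b] = ab - ba (2^3 = 8).
Words beginning with u1 determine it all:
  the word u1u2u3u4 carries sign +1 and contributes +[[[u1, u2], u3], u4]
  the word u1u2u4u3 carries sign -1 and contributes -[[[u1, u2], u4], u3]
  the word u1u3u4u2 carries sign -1 and contributes -[[[u1, u3], u4], u2]
  the word u1u4u3u2 carries sign +1 and contributes +[[[u1, u4], u3], u2]


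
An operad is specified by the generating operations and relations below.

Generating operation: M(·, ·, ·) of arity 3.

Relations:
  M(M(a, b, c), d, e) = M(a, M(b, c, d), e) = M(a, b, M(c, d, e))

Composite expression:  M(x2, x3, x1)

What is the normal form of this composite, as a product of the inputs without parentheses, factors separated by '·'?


Under associativity of M, the answer is the x's in reading order.
M(x2, x3, x1) collapses to x2 · x3 · x1

x2 · x3 · x1


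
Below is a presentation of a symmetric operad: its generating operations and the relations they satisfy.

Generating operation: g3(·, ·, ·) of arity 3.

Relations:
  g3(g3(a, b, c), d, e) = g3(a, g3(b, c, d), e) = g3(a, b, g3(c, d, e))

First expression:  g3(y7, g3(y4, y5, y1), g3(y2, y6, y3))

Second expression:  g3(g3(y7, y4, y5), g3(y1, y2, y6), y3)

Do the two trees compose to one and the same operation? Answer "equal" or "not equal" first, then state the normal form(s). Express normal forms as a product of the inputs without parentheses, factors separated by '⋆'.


equal; both compose to y7 ⋆ y4 ⋆ y5 ⋆ y1 ⋆ y2 ⋆ y6 ⋆ y3

Reducing the first expression gives y7 ⋆ y4 ⋆ y5 ⋆ y1 ⋆ y2 ⋆ y6 ⋆ y3
Reducing the second expression gives y7 ⋆ y4 ⋆ y5 ⋆ y1 ⋆ y2 ⋆ y6 ⋆ y3
The forms coincide; equal.


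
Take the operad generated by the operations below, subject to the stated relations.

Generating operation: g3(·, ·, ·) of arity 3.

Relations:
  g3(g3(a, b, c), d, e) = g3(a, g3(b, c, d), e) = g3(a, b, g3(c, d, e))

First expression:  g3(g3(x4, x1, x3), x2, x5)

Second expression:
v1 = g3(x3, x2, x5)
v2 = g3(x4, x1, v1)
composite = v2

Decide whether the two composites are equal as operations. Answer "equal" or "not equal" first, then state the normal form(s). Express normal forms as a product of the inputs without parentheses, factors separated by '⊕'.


equal: each reduces to x4 ⊕ x1 ⊕ x3 ⊕ x2 ⊕ x5


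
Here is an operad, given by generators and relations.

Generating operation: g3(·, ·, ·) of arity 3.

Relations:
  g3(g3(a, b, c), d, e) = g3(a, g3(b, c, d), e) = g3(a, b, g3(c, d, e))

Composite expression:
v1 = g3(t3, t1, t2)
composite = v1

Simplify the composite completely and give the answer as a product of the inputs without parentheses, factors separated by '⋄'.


t3 ⋄ t1 ⋄ t2

The g3-tree's shape is irrelevant; the t-reading-order decides.
g3(t3, t1, t2) flattens to t3 ⋄ t1 ⋄ t2


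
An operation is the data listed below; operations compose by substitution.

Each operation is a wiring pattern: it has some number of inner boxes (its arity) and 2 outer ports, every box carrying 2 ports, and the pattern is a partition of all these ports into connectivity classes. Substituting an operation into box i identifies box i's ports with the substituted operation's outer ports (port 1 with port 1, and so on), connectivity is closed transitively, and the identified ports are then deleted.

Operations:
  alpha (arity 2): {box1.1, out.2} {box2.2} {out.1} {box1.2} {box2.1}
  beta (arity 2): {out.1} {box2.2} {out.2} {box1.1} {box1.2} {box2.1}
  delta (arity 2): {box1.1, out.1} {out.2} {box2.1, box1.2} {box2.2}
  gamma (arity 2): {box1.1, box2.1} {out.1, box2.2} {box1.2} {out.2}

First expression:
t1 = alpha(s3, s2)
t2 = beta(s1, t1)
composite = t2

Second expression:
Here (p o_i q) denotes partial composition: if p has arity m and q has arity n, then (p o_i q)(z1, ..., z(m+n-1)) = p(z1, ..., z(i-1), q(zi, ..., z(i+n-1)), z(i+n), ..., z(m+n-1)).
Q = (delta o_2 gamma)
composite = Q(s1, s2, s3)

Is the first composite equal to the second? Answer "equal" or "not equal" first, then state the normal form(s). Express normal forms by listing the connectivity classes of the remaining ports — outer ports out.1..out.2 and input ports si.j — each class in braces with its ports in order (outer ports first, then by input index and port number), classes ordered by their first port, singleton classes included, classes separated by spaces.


Normal form of the first expression: {out.1} {out.2} {s1.1} {s1.2} {s2.1} {s2.2} {s3.1} {s3.2}
Normal form of the second expression: {out.1, s1.1} {out.2} {s1.2, s3.2} {s2.1, s3.1} {s2.2}
Distinct normal forms: not equal.

not equal; first: {out.1} {out.2} {s1.1} {s1.2} {s2.1} {s2.2} {s3.1} {s3.2}; second: {out.1, s1.1} {out.2} {s1.2, s3.2} {s2.1, s3.1} {s2.2}


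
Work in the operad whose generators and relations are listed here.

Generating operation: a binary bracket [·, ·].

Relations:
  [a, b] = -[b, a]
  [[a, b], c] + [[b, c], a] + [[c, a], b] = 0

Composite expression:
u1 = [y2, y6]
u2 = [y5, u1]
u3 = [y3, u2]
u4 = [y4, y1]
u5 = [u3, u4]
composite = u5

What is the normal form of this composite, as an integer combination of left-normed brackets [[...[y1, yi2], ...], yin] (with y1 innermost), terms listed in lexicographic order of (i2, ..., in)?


In the tensor algebra, words opening y1 carry the y1-anchored form.
Composite bracket: [[y3, [y5, [y2, y6]]], [y4, y1]]
Full expansion: 32 signed words from ab - ba (2^5 = 32).
Keep just the words that open with y1:
  sign of y1y4y2y6y5y3 is +1, so it contributes +[[[[[y1, y4], y2], y6], y5], y3]
  sign of y1y4y3y2y6y5 is -1, so it contributes -[[[[[y1, y4], y3], y2], y6], y5]
  sign of y1y4y3y5y2y6 is +1, so it contributes +[[[[[y1, y4], y3], y5], y2], y6]
  sign of y1y4y3y5y6y2 is -1, so it contributes -[[[[[y1, y4], y3], y5], y6], y2]
  sign of y1y4y3y6y2y5 is +1, so it contributes +[[[[[y1, y4], y3], y6], y2], y5]
  sign of y1y4y5y2y6y3 is -1, so it contributes -[[[[[y1, y4], y5], y2], y6], y3]
  sign of y1y4y5y6y2y3 is +1, so it contributes +[[[[[y1, y4], y5], y6], y2], y3]
  sign of y1y4y6y2y5y3 is -1, so it contributes -[[[[[y1, y4], y6], y2], y5], y3]

[[[[[y1, y4], y2], y6], y5], y3] - [[[[[y1, y4], y3], y2], y6], y5] + [[[[[y1, y4], y3], y5], y2], y6] - [[[[[y1, y4], y3], y5], y6], y2] + [[[[[y1, y4], y3], y6], y2], y5] - [[[[[y1, y4], y5], y2], y6], y3] + [[[[[y1, y4], y5], y6], y2], y3] - [[[[[y1, y4], y6], y2], y5], y3]


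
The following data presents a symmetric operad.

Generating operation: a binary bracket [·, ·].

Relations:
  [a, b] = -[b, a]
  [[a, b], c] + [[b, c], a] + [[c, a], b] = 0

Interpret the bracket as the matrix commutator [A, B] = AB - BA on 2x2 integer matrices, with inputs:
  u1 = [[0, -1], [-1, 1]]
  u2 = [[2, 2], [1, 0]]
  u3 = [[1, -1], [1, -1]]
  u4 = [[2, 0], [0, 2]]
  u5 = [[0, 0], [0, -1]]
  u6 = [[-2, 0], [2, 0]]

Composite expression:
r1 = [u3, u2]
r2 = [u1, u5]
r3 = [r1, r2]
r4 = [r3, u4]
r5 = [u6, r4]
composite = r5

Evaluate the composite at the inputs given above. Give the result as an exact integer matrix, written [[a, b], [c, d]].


[[0, 0], [0, 0]]


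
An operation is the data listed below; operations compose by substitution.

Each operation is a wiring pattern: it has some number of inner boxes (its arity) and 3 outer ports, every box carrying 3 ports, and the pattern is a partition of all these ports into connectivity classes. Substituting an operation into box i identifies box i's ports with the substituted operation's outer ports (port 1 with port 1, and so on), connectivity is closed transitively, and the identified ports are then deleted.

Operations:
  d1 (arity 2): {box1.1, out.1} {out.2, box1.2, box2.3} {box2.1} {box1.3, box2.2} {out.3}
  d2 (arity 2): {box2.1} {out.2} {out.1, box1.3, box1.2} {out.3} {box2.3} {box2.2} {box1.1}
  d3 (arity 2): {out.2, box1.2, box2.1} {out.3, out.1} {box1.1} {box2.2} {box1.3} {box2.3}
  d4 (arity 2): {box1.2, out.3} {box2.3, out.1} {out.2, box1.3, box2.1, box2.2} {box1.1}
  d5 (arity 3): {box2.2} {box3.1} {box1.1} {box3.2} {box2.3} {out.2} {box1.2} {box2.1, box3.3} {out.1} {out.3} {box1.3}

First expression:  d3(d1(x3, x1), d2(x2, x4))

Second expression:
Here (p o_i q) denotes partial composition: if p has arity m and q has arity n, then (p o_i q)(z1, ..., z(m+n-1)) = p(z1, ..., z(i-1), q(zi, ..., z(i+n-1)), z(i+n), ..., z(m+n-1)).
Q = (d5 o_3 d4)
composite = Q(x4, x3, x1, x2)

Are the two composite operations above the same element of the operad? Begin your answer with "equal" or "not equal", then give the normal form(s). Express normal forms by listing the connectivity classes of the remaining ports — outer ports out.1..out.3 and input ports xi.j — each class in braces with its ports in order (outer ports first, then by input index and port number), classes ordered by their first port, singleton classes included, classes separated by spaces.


not equal — first {out.1, out.3} {out.2, x1.3, x2.2, x2.3, x3.2} {x1.1} {x1.2, x3.3} {x2.1} {x3.1} {x4.1} {x4.2} {x4.3}, second {out.1} {out.2} {out.3} {x1.1} {x1.2, x3.1} {x1.3, x2.1, x2.2} {x2.3} {x3.2} {x3.3} {x4.1} {x4.2} {x4.3}

Normal form of the first expression: {out.1, out.3} {out.2, x1.3, x2.2, x2.3, x3.2} {x1.1} {x1.2, x3.3} {x2.1} {x3.1} {x4.1} {x4.2} {x4.3}
Normal form of the second expression: {out.1} {out.2} {out.3} {x1.1} {x1.2, x3.1} {x1.3, x2.1, x2.2} {x2.3} {x3.2} {x3.3} {x4.1} {x4.2} {x4.3}
The forms do not match — not equal.


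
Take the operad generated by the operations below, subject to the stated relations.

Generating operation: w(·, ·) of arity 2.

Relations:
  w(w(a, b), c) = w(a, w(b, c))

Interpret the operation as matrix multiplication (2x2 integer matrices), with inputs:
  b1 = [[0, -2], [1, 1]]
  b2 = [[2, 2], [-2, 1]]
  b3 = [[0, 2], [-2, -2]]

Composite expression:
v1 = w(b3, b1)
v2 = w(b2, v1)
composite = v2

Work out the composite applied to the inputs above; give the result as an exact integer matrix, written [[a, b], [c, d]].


w(b3, b1) = [[2, 2], [-2, 2]]
w(b2, w(b3, b1)) = [[0, 8], [-6, -2]]

[[0, 8], [-6, -2]]


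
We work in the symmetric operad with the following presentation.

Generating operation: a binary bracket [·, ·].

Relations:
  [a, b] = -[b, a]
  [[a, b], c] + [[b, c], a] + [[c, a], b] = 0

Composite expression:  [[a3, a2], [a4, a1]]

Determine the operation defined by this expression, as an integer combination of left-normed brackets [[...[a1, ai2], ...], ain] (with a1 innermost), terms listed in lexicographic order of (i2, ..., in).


-[[[a1, a4], a2], a3] + [[[a1, a4], a3], a2]

Expand each bracket as ab - ba; the a1-initial words give the coefficients.
Composite bracket: [[a3, a2], [a4, a1]]
Full expansion: 8 signed words from ab - ba (2^3 = 8).
Keep just the words that open with a1:
  word a1a4a2a3 has sign -1, contributing -[[[a1, a4], a2], a3]
  word a1a4a3a2 has sign +1, contributing +[[[a1, a4], a3], a2]


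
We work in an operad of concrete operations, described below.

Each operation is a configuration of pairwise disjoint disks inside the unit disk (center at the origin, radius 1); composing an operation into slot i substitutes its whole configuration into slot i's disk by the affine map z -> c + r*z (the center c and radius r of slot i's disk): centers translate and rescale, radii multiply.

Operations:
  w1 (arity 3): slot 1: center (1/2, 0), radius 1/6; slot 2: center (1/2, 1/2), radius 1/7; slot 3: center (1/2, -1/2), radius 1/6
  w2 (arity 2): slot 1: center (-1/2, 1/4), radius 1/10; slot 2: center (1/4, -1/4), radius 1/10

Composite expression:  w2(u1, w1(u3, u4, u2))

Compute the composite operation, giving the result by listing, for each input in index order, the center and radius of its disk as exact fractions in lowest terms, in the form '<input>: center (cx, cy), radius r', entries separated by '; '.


u1: center (-1/2, 1/4), radius 1/10; u2: center (3/10, -3/10), radius 1/60; u3: center (3/10, -1/4), radius 1/60; u4: center (3/10, -1/5), radius 1/70

Affine substitution under w2: radii multiply and u-centers shift.
u1: after 1 affine step, its disk has center (-1/2, 1/4), radius 1/10
u3: after 2 affine steps, its disk has center (3/10, -1/4), radius 1/60
u4: after 2 affine steps, its disk has center (3/10, -1/5), radius 1/70
u2: after 2 affine steps, its disk has center (3/10, -3/10), radius 1/60


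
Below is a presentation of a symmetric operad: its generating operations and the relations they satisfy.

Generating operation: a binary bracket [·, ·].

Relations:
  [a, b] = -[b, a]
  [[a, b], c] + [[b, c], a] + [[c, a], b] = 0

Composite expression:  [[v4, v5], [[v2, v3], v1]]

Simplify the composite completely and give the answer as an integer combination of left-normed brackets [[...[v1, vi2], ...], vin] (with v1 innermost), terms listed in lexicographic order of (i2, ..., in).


Antisymmetry and Jacobi reduce to v1-anchored left-normed brackets.
Composite bracket: [[v4, v5], [[v2, v3], v1]]
Applying ab - ba throughout gives 16 signed words (2^4 = 16).
The v1-initial words carry the normal form:
  from v1v2v3v4v5, sign +1: term +[[[[v1, v2], v3], v4], v5]
  from v1v2v3v5v4, sign -1: term -[[[[v1, v2], v3], v5], v4]
  from v1v3v2v4v5, sign -1: term -[[[[v1, v3], v2], v4], v5]
  from v1v3v2v5v4, sign +1: term +[[[[v1, v3], v2], v5], v4]

[[[[v1, v2], v3], v4], v5] - [[[[v1, v2], v3], v5], v4] - [[[[v1, v3], v2], v4], v5] + [[[[v1, v3], v2], v5], v4]


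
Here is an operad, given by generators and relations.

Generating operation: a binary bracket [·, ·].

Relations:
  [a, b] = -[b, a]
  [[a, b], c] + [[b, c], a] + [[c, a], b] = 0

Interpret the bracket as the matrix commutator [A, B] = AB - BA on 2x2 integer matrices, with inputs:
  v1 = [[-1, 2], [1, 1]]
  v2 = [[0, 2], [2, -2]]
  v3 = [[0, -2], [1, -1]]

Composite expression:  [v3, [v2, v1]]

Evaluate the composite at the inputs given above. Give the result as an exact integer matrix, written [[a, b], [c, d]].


[[4, 0], [2, -4]]

[v2, v1] = [[-2, 8], [-6, 2]]
[v3, [v2, v1]] = [[4, 0], [2, -4]]


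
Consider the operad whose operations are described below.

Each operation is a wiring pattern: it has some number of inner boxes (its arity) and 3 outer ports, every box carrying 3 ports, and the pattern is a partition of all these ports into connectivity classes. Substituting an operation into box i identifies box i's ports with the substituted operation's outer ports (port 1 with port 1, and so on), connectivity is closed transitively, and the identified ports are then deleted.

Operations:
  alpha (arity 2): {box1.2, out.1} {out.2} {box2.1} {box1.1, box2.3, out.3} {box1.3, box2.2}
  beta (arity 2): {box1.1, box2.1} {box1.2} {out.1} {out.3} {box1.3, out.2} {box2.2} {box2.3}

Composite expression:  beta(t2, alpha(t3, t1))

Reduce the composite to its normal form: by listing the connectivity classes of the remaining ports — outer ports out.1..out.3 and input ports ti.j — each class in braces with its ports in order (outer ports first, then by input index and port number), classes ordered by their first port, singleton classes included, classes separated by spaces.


Connectivity passes through glued beta-boundaries; trace each wire chain.
stage alpha: inputs (t3, t1), connectivity {out.1, t3.2} {out.2} {out.3, t1.3, t3.1} {t1.1} {t1.2, t3.3}, out.j its boundary
stage beta: inputs (t2, t3, t1), connectivity {out.1} {out.2, t2.3} {out.3} {t1.1} {t1.2, t3.3} {t1.3, t3.1} {t2.1, t3.2} {t2.2}, out.j its boundary

{out.1} {out.2, t2.3} {out.3} {t1.1} {t1.2, t3.3} {t1.3, t3.1} {t2.1, t3.2} {t2.2}


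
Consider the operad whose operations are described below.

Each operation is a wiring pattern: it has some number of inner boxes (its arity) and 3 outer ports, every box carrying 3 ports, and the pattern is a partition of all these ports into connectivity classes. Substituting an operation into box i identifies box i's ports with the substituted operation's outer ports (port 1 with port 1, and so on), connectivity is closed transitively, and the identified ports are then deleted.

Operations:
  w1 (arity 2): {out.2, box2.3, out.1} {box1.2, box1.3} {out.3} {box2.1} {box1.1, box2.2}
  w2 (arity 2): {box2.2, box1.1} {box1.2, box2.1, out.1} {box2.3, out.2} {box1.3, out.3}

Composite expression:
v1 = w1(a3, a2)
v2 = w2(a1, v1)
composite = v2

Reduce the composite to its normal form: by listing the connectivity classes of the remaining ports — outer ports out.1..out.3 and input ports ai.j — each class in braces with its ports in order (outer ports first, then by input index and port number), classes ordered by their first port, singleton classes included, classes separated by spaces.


{out.1, a1.1, a1.2, a2.3} {out.2} {out.3, a1.3} {a2.1} {a2.2, a3.1} {a3.2, a3.3}

Reachability decides: close wires over w2-identified ports.
through w1, on inputs (a3, a2): {out.1, out.2, a2.3} {out.3} {a2.1} {a2.2, a3.1} {a3.2, a3.3} (out.j = stage outer ports)
through w2, on inputs (a1, a3, a2): {out.1, a1.1, a1.2, a2.3} {out.2} {out.3, a1.3} {a2.1} {a2.2, a3.1} {a3.2, a3.3} (out.j = stage outer ports)


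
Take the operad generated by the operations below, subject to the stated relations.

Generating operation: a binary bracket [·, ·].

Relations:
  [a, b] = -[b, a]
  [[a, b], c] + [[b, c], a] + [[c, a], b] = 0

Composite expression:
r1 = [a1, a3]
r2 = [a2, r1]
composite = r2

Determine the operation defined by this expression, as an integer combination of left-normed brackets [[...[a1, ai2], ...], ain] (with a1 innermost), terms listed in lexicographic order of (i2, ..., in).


-[[a1, a3], a2]

Skip Jacobi rewriting: expand, keep a1-initial words, read off terms.
Composite bracket: [a2, [a1, a3]]
Expanding via [a, b] = ab - ba: 4 signed words (2^2 = 4).
Only words starting with a1 matter:
  a1a3a2 (sign -1) contributes -[[a1, a3], a2]


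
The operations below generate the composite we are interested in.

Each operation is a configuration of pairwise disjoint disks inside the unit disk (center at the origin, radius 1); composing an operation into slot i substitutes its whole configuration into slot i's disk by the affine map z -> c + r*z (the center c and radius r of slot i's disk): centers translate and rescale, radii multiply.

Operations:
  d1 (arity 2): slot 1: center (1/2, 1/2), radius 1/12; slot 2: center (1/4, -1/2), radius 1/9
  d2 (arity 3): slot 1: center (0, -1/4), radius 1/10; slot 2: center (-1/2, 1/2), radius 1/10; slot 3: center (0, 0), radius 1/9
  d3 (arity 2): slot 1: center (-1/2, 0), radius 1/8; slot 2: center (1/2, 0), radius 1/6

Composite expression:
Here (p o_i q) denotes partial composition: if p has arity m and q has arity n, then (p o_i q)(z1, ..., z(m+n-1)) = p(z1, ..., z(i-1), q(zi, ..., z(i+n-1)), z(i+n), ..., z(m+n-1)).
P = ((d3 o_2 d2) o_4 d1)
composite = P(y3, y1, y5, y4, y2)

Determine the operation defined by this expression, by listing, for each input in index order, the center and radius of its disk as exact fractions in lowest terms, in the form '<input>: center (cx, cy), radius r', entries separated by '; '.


Below d3, radii multiply path by path; the y-disk centers shift.
for y3, the 1-step affine chain lands on center (-1/2, 0), radius 1/8
for y1, the 2-step affine chain lands on center (1/2, -1/24), radius 1/60
for y5, the 2-step affine chain lands on center (5/12, 1/12), radius 1/60
for y4, the 3-step affine chain lands on center (55/108, 1/108), radius 1/648
for y2, the 3-step affine chain lands on center (109/216, -1/108), radius 1/486

y1: center (1/2, -1/24), radius 1/60; y2: center (109/216, -1/108), radius 1/486; y3: center (-1/2, 0), radius 1/8; y4: center (55/108, 1/108), radius 1/648; y5: center (5/12, 1/12), radius 1/60


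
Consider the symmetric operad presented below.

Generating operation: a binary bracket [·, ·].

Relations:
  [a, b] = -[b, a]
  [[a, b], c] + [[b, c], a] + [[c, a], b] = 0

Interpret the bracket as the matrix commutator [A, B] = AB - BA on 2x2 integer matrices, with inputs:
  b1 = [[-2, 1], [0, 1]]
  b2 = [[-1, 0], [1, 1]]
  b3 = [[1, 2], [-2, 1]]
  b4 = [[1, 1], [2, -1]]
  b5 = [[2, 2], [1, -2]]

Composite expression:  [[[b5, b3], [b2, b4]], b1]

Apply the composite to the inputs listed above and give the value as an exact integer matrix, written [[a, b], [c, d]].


[[-56, 248], [-168, 56]]


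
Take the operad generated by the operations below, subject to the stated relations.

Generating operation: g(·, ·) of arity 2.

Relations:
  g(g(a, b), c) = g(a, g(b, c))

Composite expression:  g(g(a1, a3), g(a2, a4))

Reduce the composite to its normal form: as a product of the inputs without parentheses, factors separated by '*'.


Associativity of g dissolves the nesting; only the a-input order survives.
g(a1, a3) unparenthesizes to a1 * a3
g(a2, a4) unparenthesizes to a2 * a4
g(g(a1, a3), g(a2, a4)) unparenthesizes to a1 * a3 * a2 * a4

a1 * a3 * a2 * a4


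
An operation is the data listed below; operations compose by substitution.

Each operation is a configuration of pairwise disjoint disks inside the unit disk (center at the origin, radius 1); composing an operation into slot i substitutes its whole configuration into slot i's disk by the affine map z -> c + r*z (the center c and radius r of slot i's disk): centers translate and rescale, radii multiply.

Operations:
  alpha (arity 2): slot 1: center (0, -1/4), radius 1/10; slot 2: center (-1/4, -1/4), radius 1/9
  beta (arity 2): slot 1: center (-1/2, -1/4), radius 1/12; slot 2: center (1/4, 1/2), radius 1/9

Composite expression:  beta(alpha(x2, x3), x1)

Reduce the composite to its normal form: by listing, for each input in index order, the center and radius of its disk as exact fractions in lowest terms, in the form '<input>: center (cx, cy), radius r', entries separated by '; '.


Only the slot chain above each x matters under beta; compose those maps.
x2 passes through 2 substitutions, ending at center (-1/2, -13/48), radius 1/120
x3 passes through 2 substitutions, ending at center (-25/48, -13/48), radius 1/108
x1 passes through 1 substitution, ending at center (1/4, 1/2), radius 1/9

x1: center (1/4, 1/2), radius 1/9; x2: center (-1/2, -13/48), radius 1/120; x3: center (-25/48, -13/48), radius 1/108


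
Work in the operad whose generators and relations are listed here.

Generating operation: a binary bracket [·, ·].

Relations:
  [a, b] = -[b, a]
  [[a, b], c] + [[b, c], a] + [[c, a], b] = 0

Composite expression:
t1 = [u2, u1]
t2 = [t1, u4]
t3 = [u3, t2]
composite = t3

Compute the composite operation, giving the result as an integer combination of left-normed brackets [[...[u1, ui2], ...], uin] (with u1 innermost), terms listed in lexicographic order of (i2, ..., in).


Expand each bracket as ab - ba; the u1-initial words give the coefficients.
Composite bracket: [u3, [[u2, u1], u4]]
Each bracket splits as ab - ba, giving 8 signed words (2^3 = 8).
Coefficients come from the u1-initial words:
  sign of u1u2u4u3 is +1, so it contributes +[[[u1, u2], u4], u3]

[[[u1, u2], u4], u3]


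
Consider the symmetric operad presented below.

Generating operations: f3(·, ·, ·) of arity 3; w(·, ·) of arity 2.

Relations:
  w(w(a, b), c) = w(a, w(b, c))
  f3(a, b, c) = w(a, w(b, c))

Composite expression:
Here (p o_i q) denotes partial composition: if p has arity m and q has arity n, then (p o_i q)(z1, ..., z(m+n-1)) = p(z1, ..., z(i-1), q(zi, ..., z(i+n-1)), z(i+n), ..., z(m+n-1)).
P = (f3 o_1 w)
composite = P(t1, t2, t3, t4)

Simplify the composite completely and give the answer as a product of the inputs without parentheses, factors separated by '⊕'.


Key point: f3 is associative — brackets drop, the t-order remains.
w(t1, t2) reduces to t1 ⊕ t2
f3(w(t1, t2), t3, t4) reduces to t1 ⊕ t2 ⊕ t3 ⊕ t4

t1 ⊕ t2 ⊕ t3 ⊕ t4


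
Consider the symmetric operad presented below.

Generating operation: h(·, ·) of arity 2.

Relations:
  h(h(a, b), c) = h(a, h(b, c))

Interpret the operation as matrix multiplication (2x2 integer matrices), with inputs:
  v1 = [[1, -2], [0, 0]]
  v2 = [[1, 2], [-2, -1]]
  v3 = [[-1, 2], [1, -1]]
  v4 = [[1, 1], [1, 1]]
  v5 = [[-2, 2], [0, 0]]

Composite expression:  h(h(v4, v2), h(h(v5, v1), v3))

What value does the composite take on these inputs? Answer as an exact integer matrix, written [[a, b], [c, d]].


[[-6, 8], [-6, 8]]


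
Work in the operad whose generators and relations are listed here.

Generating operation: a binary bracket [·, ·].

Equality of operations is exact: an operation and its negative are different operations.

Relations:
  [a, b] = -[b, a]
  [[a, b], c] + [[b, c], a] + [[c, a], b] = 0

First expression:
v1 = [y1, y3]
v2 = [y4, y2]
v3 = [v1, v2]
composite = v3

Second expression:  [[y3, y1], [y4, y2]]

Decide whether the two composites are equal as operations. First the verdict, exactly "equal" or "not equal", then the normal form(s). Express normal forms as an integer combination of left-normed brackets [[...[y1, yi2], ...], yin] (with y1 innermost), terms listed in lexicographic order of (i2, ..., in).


not equal: they reduce to -[[[y1, y3], y2], y4] + [[[y1, y3], y4], y2] and [[[y1, y3], y2], y4] - [[[y1, y3], y4], y2]

The first composite normalizes to -[[[y1, y3], y2], y4] + [[[y1, y3], y4], y2]
The second composite normalizes to [[[y1, y3], y2], y4] - [[[y1, y3], y4], y2]
No match — not equal.


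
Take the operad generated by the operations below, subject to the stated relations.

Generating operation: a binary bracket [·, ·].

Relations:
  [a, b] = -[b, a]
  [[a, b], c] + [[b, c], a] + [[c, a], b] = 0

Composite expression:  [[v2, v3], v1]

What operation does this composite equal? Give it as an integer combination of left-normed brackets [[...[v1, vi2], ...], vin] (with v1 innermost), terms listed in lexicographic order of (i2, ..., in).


-[[v1, v2], v3] + [[v1, v3], v2]

In the tensor algebra, words opening v1 carry the v1-anchored form.
Composite bracket: [[v2, v3], v1]
Each bracket splits as ab - ba, giving 4 signed words (2^2 = 4).
Only words starting with v1 matter:
  the word v1v2v3 carries sign -1 and contributes -[[v1, v2], v3]
  the word v1v3v2 carries sign +1 and contributes +[[v1, v3], v2]


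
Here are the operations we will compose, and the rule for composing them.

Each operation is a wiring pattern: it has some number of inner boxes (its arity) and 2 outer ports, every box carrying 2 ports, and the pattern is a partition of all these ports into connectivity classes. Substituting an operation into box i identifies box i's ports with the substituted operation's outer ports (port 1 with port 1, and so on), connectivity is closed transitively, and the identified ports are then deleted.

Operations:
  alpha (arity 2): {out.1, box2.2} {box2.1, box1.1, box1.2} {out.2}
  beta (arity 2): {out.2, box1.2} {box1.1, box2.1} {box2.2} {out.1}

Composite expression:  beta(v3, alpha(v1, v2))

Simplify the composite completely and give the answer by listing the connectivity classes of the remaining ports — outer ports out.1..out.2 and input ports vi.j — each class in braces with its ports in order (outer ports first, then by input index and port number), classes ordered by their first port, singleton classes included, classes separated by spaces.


{out.1} {out.2, v3.2} {v1.1, v1.2, v2.1} {v2.2, v3.1}


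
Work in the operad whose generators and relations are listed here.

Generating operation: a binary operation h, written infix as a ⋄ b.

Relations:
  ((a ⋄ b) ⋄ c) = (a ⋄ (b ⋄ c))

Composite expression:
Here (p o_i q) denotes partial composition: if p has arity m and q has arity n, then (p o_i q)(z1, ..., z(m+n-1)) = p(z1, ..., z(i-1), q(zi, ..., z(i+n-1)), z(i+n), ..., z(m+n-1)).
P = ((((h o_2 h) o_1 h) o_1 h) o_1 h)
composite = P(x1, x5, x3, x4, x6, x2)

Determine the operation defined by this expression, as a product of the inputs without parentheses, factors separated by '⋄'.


Associativity of h dissolves the nesting; only the x-input order survives.
(x1 ⋄ x5) unparenthesizes to x1 ⋄ x5
((x1 ⋄ x5) ⋄ x3) unparenthesizes to x1 ⋄ x5 ⋄ x3
(((x1 ⋄ x5) ⋄ x3) ⋄ x4) unparenthesizes to x1 ⋄ x5 ⋄ x3 ⋄ x4
(x6 ⋄ x2) unparenthesizes to x6 ⋄ x2
((((x1 ⋄ x5) ⋄ x3) ⋄ x4) ⋄ (x6 ⋄ x2)) unparenthesizes to x1 ⋄ x5 ⋄ x3 ⋄ x4 ⋄ x6 ⋄ x2

x1 ⋄ x5 ⋄ x3 ⋄ x4 ⋄ x6 ⋄ x2


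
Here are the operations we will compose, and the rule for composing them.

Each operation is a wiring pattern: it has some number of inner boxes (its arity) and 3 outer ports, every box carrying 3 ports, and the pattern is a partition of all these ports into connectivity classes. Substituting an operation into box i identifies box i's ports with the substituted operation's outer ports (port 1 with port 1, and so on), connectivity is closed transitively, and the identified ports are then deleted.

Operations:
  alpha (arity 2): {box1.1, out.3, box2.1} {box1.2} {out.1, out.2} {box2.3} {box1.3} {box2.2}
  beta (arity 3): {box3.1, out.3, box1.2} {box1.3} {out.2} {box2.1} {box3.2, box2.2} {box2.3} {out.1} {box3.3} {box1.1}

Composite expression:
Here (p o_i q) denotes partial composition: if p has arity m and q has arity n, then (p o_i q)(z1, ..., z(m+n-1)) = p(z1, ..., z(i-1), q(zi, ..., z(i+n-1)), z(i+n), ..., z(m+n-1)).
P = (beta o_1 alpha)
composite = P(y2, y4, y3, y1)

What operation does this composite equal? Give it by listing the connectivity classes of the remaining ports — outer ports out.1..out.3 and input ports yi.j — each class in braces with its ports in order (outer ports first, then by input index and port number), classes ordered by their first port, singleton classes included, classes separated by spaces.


{out.1} {out.2} {out.3, y1.1} {y1.2, y3.2} {y1.3} {y2.1, y4.1} {y2.2} {y2.3} {y3.1} {y3.3} {y4.2} {y4.3}

Substituting into beta glues patterns; closure does the rest.
alpha over (y2, y4) gives {out.1, out.2} {out.3, y2.1, y4.1} {y2.2} {y2.3} {y4.2} {y4.3}, out.j being that stage's outer ports
beta over (y2, y4, y3, y1) gives {out.1} {out.2} {out.3, y1.1} {y1.2, y3.2} {y1.3} {y2.1, y4.1} {y2.2} {y2.3} {y3.1} {y3.3} {y4.2} {y4.3}, out.j being that stage's outer ports


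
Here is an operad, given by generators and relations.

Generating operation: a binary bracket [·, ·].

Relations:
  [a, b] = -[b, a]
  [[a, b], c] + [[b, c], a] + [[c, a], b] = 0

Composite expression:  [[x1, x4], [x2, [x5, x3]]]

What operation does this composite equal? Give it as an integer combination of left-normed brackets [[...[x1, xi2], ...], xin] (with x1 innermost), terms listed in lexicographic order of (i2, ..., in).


-[[[[x1, x4], x2], x3], x5] + [[[[x1, x4], x2], x5], x3] + [[[[x1, x4], x3], x5], x2] - [[[[x1, x4], x5], x3], x2]

Expand each bracket as ab - ba; the x1-initial words give the coefficients.
Composite bracket: [[x1, x4], [x2, [x5, x3]]]
The bracket unfolds into 16 signed words via [a, b] = ab - ba (2^4 = 16).
Words beginning with x1 determine it all:
  the word x1x4x2x3x5 carries sign -1 and contributes -[[[[x1, x4], x2], x3], x5]
  the word x1x4x2x5x3 carries sign +1 and contributes +[[[[x1, x4], x2], x5], x3]
  the word x1x4x3x5x2 carries sign +1 and contributes +[[[[x1, x4], x3], x5], x2]
  the word x1x4x5x3x2 carries sign -1 and contributes -[[[[x1, x4], x5], x3], x2]


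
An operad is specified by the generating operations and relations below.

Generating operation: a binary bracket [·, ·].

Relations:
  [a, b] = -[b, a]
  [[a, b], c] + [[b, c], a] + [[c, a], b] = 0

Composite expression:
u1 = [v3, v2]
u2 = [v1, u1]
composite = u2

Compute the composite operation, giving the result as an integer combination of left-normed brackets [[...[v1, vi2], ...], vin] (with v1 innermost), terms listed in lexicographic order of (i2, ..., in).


-[[v1, v2], v3] + [[v1, v3], v2]

In the tensor algebra, words opening v1 carry the v1-anchored form.
Composite bracket: [v1, [v3, v2]]
The bracket unfolds into 4 signed words via [a, b] = ab - ba (2^2 = 4).
Words beginning with v1 determine it all:
  from v1v2v3, sign -1: term -[[v1, v2], v3]
  from v1v3v2, sign +1: term +[[v1, v3], v2]


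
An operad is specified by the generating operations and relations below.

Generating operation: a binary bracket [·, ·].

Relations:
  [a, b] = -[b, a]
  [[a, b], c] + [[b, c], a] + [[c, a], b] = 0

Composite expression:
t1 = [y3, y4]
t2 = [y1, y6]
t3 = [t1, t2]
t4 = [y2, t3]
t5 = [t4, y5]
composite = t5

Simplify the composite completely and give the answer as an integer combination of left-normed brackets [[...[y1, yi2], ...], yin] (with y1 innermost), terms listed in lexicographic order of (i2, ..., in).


[[[[[y1, y6], y3], y4], y2], y5] - [[[[[y1, y6], y4], y3], y2], y5]

Left-normed coefficients sit on the y1-initial expansion words.
Composite bracket: [[y2, [[y3, y4], [y1, y6]]], y5]
Each bracket splits as ab - ba, giving 32 signed words (2^5 = 32).
Only words starting with y1 matter:
  sign of y1y6y3y4y2y5 is +1, so it contributes +[[[[[y1, y6], y3], y4], y2], y5]
  sign of y1y6y4y3y2y5 is -1, so it contributes -[[[[[y1, y6], y4], y3], y2], y5]


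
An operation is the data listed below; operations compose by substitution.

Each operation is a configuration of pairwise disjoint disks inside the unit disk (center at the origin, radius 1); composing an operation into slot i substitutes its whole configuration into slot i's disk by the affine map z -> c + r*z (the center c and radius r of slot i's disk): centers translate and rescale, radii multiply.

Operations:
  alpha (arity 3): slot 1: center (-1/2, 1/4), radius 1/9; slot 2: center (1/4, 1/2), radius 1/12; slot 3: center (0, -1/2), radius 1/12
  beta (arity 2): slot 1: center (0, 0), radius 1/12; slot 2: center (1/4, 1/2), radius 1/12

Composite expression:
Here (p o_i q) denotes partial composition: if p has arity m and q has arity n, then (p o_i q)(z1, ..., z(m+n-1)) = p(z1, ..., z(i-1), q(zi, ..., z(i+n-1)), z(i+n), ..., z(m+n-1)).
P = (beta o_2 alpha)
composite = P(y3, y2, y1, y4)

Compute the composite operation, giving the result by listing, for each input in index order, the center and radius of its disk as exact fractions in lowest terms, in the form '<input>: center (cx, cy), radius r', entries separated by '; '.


y1: center (13/48, 13/24), radius 1/144; y2: center (5/24, 25/48), radius 1/108; y3: center (0, 0), radius 1/12; y4: center (1/4, 11/24), radius 1/144


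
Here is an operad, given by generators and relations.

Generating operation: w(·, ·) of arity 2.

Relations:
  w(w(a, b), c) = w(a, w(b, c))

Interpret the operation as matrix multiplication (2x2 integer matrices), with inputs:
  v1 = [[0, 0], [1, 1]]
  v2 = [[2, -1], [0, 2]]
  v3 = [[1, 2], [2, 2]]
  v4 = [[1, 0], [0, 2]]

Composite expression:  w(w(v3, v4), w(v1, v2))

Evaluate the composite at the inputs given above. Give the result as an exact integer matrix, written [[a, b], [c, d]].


[[8, 4], [8, 4]]

w(v3, v4) = [[1, 4], [2, 4]]
w(v1, v2) = [[0, 0], [2, 1]]
w(w(v3, v4), w(v1, v2)) = [[8, 4], [8, 4]]


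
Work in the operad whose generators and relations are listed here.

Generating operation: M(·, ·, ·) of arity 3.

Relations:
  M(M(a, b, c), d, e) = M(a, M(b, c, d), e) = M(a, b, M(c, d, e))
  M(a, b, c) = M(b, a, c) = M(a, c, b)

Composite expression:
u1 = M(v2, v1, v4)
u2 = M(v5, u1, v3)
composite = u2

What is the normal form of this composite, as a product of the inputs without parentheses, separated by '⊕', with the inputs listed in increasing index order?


v1 ⊕ v2 ⊕ v3 ⊕ v4 ⊕ v5


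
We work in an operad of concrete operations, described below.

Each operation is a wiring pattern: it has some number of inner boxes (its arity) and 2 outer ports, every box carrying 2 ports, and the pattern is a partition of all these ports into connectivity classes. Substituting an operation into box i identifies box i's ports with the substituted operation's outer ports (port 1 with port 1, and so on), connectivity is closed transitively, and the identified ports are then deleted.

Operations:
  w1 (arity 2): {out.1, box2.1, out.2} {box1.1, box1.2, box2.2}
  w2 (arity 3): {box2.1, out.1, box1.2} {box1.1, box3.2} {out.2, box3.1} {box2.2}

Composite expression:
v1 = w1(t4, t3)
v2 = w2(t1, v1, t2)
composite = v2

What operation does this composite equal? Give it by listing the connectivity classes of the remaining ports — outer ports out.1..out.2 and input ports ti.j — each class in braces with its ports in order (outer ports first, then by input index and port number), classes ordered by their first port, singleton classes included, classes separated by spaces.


Connectivity passes through glued w2-boundaries; trace each wire chain.
w1 over (t4, t3) gives {out.1, out.2, t3.1} {t3.2, t4.1, t4.2}, out.j being that stage's outer ports
w2 over (t1, t4, t3, t2) gives {out.1, t1.2, t3.1} {out.2, t2.1} {t1.1, t2.2} {t3.2, t4.1, t4.2}, out.j being that stage's outer ports

{out.1, t1.2, t3.1} {out.2, t2.1} {t1.1, t2.2} {t3.2, t4.1, t4.2}
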